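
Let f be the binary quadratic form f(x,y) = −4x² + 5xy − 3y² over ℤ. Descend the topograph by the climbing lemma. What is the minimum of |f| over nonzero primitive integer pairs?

translate: b→3 (≡-5 mod 8), so (4,-5,3)→(4,3,2)
flip: (4,3,2)→(2,-3,4)
translate: b→1 (≡-3 mod 4), so (2,-3,4)→(2,1,3)
reduced (well bottom): (2,1,3) with a≤c, −a<b≤a
well minimum |f| = |-2| = 2 (negative-definite)

2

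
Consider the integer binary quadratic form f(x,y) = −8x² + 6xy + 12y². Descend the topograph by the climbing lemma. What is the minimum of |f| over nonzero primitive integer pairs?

river: ρ → (12,18,-2)
river: ρ → (-2,18,12)
river: ρ → (12,6,-8)
river: ρ → (-8,10,10)
river: ρ → (10,10,-8)
river: ρ → (-8,6,12)
closes: descent 0, river 6
min |a| on river = 2

2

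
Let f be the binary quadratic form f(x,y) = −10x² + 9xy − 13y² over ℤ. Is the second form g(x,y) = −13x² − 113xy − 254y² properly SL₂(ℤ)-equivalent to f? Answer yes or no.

D₁ = -439, D₂ = -439
f is negative-definite; reduce −f:
−f: reduced (well bottom): (10,-9,13) with a≤c, −a<b≤a
flip sign back: reduced form of f is (-10,9,-13)
g is negative-definite; reduce −g:
−g: translate: b→9 (≡113 mod 26), so (13,113,254)→(13,9,10)
−g: flip: (13,9,10)→(10,-9,13)
−g: reduced (well bottom): (10,-9,13) with a≤c, −a<b≤a
flip sign back: reduced form of g is (-10,9,-13)
reduced forms (-10, 9, -13) vs (-10, 9, -13) ⇒ equivalent

yes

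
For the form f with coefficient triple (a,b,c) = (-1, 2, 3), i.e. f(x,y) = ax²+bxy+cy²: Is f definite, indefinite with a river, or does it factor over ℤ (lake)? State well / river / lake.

D = b²−4ac = 2² − 4·(-1)·3 = 16
D = 4² is a perfect square ⇒ form factors over ℤ ⇒ lakes

lake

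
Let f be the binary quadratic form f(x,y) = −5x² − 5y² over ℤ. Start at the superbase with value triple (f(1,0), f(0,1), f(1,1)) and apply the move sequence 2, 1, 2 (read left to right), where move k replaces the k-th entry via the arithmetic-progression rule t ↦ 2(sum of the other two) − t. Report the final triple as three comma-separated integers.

start (-5,-5,-10) = (f(1,0),f(0,1),f(1,1))
replace slot 2: 2·((-5)+(-10)) − (-5) = -25 → (-5,-25,-10)
replace slot 1: 2·((-25)+(-10)) − (-5) = -65 → (-65,-25,-10)
replace slot 2: 2·((-65)+(-10)) − (-25) = -125 → (-65,-125,-10)

-65,-125,-10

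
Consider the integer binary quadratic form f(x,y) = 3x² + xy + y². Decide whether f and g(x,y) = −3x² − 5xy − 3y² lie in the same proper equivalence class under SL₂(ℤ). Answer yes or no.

D₁ = -11, D₂ = -11
f: flip: (3,1,1)→(1,-1,3)
f: translate: b→1 (≡-1 mod 2), so (1,-1,3)→(1,1,3)
f: reduced (well bottom): (1,1,3) with a≤c, −a<b≤a
g is negative-definite; reduce −g:
−g: translate: b→-1 (≡5 mod 6), so (3,5,3)→(3,-1,1)
−g: flip: (3,-1,1)→(1,1,3)
−g: reduced (well bottom): (1,1,3) with a≤c, −a<b≤a
flip sign back: reduced form of g is (-1,-1,-3)
reduced forms (1, 1, 3) vs (-1, -1, -3) ⇒ inequivalent

no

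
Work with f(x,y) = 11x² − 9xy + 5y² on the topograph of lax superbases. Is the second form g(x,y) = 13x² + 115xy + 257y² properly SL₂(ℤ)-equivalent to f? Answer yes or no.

D₁ = -139, D₂ = -139
f: flip: (11,-9,5)→(5,9,11)
f: translate: b→-1 (≡9 mod 10), so (5,9,11)→(5,-1,7)
f: reduced (well bottom): (5,-1,7) with a≤c, −a<b≤a
g: translate: b→11 (≡115 mod 26), so (13,115,257)→(13,11,5)
g: flip: (13,11,5)→(5,-11,13)
g: translate: b→-1 (≡-11 mod 10), so (5,-11,13)→(5,-1,7)
g: reduced (well bottom): (5,-1,7) with a≤c, −a<b≤a
reduced forms (5, -1, 7) vs (5, -1, 7) ⇒ equivalent

yes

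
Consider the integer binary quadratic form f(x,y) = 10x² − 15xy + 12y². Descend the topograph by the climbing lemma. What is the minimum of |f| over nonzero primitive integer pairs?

translate: b→5 (≡-15 mod 20), so (10,-15,12)→(10,5,7)
flip: (10,5,7)→(7,-5,10)
reduced (well bottom): (7,-5,10) with a≤c, −a<b≤a
well minimum = a = 7

7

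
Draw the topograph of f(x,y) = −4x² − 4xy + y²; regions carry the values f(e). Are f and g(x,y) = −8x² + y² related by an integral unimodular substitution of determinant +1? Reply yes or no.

D₁ = 32, D₂ = 32
river cycle of f (length 2): (1, 4, -4), (-4, 4, 1)
river cycle of g (length 2): (1, 4, -4), (-4, 4, 1)
cycles coincide ⇒ equivalent

yes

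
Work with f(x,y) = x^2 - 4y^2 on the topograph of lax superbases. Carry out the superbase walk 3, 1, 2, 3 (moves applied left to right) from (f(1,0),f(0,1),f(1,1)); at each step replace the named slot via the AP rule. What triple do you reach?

start (1,-4,-3) = (f(1,0),f(0,1),f(1,1))
replace slot 3: 2·(1+(-4)) − (-3) = -3 → (1,-4,-3)
replace slot 1: 2·((-4)+(-3)) − 1 = -15 → (-15,-4,-3)
replace slot 2: 2·((-15)+(-3)) − (-4) = -32 → (-15,-32,-3)
replace slot 3: 2·((-15)+(-32)) − (-3) = -91 → (-15,-32,-91)

-15,-32,-91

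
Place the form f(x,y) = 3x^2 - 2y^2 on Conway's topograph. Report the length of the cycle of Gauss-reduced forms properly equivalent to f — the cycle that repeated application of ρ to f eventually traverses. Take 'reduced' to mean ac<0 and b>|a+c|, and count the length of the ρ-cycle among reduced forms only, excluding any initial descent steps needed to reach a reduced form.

D = 24, ⌊√D⌋ = 4
descent: ρ → (-2,4,1)  [lands on river]
river: ρ → (1,4,-2)
ρ-cycle length = 2 (tail of 1 descent step not counted)

2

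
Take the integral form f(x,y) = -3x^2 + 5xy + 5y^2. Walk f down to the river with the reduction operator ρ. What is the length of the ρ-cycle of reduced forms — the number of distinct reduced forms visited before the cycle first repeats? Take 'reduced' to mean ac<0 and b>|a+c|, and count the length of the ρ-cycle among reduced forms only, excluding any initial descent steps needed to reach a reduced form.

D = 85, ⌊√D⌋ = 9
river: ρ → (5,5,-3)
river: ρ → (-3,7,3)
river: ρ → (3,5,-5)
river: ρ → (-5,5,3)
river: ρ → (3,7,-3)
river: ρ → (-3,5,5)
ρ-cycle length = 6 (tail of 0 descent steps not counted)

6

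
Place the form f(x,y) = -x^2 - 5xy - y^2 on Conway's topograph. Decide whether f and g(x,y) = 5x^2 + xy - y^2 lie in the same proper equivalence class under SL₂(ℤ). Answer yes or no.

D₁ = 21, D₂ = 21
river cycle of f (length 2): (-1, 3, 3), (3, 3, -1)
river cycle of g (length 2): (-1, 3, 3), (3, 3, -1)
cycles coincide ⇒ equivalent

yes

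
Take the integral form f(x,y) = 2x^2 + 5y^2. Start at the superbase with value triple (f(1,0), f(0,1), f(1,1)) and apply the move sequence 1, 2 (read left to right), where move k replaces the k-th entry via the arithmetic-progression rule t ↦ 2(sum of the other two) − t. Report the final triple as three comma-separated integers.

start (2,5,7) = (f(1,0),f(0,1),f(1,1))
replace slot 1: 2·(5+7) − 2 = 22 → (22,5,7)
replace slot 2: 2·(22+7) − 5 = 53 → (22,53,7)

22,53,7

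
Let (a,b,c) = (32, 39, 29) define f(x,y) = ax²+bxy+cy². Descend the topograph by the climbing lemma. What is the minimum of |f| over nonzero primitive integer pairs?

translate: b→-25 (≡39 mod 64), so (32,39,29)→(32,-25,22)
flip: (32,-25,22)→(22,25,32)
translate: b→-19 (≡25 mod 44), so (22,25,32)→(22,-19,29)
reduced (well bottom): (22,-19,29) with a≤c, −a<b≤a
well minimum = a = 22

22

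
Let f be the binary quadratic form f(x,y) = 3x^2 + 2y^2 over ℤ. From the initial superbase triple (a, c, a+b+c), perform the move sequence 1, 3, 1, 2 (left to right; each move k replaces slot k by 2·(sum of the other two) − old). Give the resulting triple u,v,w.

start (3,2,5) = (f(1,0),f(0,1),f(1,1))
replace slot 1: 2·(2+5) − 3 = 11 → (11,2,5)
replace slot 3: 2·(11+2) − 5 = 21 → (11,2,21)
replace slot 1: 2·(2+21) − 11 = 35 → (35,2,21)
replace slot 2: 2·(35+21) − 2 = 110 → (35,110,21)

35,110,21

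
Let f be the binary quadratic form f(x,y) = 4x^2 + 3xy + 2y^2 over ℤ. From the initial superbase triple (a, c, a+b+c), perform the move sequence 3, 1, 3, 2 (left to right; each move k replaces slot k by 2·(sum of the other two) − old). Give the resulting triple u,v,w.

start (4,2,9) = (f(1,0),f(0,1),f(1,1))
replace slot 3: 2·(4+2) − 9 = 3 → (4,2,3)
replace slot 1: 2·(2+3) − 4 = 6 → (6,2,3)
replace slot 3: 2·(6+2) − 3 = 13 → (6,2,13)
replace slot 2: 2·(6+13) − 2 = 36 → (6,36,13)

6,36,13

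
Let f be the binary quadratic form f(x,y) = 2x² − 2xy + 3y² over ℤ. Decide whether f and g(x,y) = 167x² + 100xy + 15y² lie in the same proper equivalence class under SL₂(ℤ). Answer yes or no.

D₁ = -20, D₂ = -20
f: translate: b→2 (≡-2 mod 4), so (2,-2,3)→(2,2,3)
f: reduced (well bottom): (2,2,3) with a≤c, −a<b≤a
g: flip: (167,100,15)→(15,-100,167)
g: translate: b→-10 (≡-100 mod 30), so (15,-100,167)→(15,-10,2)
g: flip: (15,-10,2)→(2,10,15)
g: translate: b→2 (≡10 mod 4), so (2,10,15)→(2,2,3)
g: reduced (well bottom): (2,2,3) with a≤c, −a<b≤a
reduced forms (2, 2, 3) vs (2, 2, 3) ⇒ equivalent

yes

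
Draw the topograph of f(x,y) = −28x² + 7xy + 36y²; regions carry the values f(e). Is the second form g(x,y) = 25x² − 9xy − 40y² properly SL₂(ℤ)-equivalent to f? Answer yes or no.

D₁ = 4081, D₂ = 4081
river cycle of f (length 28): (-28, 63, 1), (1, 63, -28), (-28, 49, 15), (15, 41, -40), (-40, 39, 16), (16, 57, -13), (-13, 47, 36), (36, 25, -24), (-24, 23, 37), (37, 51, -10), … (18 more)
river cycle of g (length 18): (25, 41, -24), (-24, 55, 11), (11, 55, -24), (-24, 41, 25), (25, 59, -6), (-6, 61, 15), (15, 59, -10), (-10, 61, 9), (9, 47, -52), (-52, 57, 4), … (8 more)
cycles differ ⇒ inequivalent

no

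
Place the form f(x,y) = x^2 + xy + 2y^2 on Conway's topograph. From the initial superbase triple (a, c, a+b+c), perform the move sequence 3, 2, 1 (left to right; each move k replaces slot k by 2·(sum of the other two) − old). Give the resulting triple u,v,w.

start (1,2,4) = (f(1,0),f(0,1),f(1,1))
replace slot 3: 2·(1+2) − 4 = 2 → (1,2,2)
replace slot 2: 2·(1+2) − 2 = 4 → (1,4,2)
replace slot 1: 2·(4+2) − 1 = 11 → (11,4,2)

11,4,2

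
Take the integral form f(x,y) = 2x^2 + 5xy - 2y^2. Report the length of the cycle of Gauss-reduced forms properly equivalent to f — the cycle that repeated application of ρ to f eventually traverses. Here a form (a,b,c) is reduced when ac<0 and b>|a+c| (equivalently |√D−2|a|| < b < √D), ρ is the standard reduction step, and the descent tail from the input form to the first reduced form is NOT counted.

D = 41, ⌊√D⌋ = 6
river: ρ → (-2,3,4)
river: ρ → (4,5,-1)
river: ρ → (-1,5,4)
river: ρ → (4,3,-2)
river: ρ → (-2,5,2)
river: ρ → (2,3,-4)
river: ρ → (-4,5,1)
river: ρ → (1,5,-4)
river: ρ → (-4,3,2)
river: ρ → (2,5,-2)
ρ-cycle length = 10 (tail of 0 descent steps not counted)

10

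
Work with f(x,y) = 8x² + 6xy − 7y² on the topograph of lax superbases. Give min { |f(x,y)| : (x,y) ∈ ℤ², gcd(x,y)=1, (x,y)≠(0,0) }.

river: ρ → (-7,8,7)
river: ρ → (7,6,-8)
river: ρ → (-8,10,5)
river: ρ → (5,10,-8)
river: ρ → (-8,6,7)
river: ρ → (7,8,-7)
river: ρ → (-7,6,8)
river: ρ → (8,10,-5)
river: ρ → (-5,10,8)
river: ρ → (8,6,-7)
closes: descent 0, river 10
min |a| on river = 5

5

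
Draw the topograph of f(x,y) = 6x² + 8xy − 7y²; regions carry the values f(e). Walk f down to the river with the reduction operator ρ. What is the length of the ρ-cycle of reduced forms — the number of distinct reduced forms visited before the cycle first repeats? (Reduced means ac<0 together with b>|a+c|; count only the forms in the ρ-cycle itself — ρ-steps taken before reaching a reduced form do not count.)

D = 232, ⌊√D⌋ = 15
river: ρ → (-7,6,7)
river: ρ → (7,8,-6)
river: ρ → (-6,4,9)
river: ρ → (9,14,-1)
river: ρ → (-1,14,9)
river: ρ → (9,4,-6)
river: ρ → (-6,8,7)
river: ρ → (7,6,-7)
river: ρ → (-7,8,6)
river: ρ → (6,4,-9)
river: ρ → (-9,14,1)
river: ρ → (1,14,-9)
river: ρ → (-9,4,6)
river: ρ → (6,8,-7)
ρ-cycle length = 14 (tail of 0 descent steps not counted)

14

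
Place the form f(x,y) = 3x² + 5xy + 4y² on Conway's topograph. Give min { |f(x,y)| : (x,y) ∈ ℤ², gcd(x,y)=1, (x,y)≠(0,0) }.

translate: b→-1 (≡5 mod 6), so (3,5,4)→(3,-1,2)
flip: (3,-1,2)→(2,1,3)
reduced (well bottom): (2,1,3) with a≤c, −a<b≤a
well minimum = a = 2

2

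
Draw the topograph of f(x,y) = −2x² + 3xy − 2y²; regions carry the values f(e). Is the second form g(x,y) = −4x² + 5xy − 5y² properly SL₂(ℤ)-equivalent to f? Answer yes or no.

D₁ = -7, D₂ = -55
discriminants differ ⇒ not SL₂(ℤ)-equivalent

no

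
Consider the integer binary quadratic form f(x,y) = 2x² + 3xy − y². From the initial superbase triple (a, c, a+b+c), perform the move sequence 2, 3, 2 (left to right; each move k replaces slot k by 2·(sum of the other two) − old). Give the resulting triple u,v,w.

start (2,-1,4) = (f(1,0),f(0,1),f(1,1))
replace slot 2: 2·(2+4) − (-1) = 13 → (2,13,4)
replace slot 3: 2·(2+13) − 4 = 26 → (2,13,26)
replace slot 2: 2·(2+26) − 13 = 43 → (2,43,26)

2,43,26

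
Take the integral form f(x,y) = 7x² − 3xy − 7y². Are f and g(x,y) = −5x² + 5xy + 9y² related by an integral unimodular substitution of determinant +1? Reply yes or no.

D₁ = 205, D₂ = 205
river cycle of f (length 4): (-7, 3, 7), (7, 11, -3), (-3, 13, 3), (3, 11, -7)
river cycle of g (length 4): (9, 13, -1), (-1, 13, 9), (9, 5, -5), (-5, 5, 9)
cycles differ ⇒ inequivalent

no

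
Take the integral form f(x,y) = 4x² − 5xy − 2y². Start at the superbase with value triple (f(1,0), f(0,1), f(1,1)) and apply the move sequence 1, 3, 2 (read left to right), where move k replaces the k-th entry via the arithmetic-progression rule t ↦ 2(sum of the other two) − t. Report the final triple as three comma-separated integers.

start (4,-2,-3) = (f(1,0),f(0,1),f(1,1))
replace slot 1: 2·((-2)+(-3)) − 4 = -14 → (-14,-2,-3)
replace slot 3: 2·((-14)+(-2)) − (-3) = -29 → (-14,-2,-29)
replace slot 2: 2·((-14)+(-29)) − (-2) = -84 → (-14,-84,-29)

-14,-84,-29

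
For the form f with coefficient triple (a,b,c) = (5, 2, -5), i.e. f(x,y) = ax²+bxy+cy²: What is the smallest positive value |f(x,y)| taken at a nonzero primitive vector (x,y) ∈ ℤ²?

river: ρ → (-5,8,2)
river: ρ → (2,8,-5)
river: ρ → (-5,2,5)
river: ρ → (5,8,-2)
river: ρ → (-2,8,5)
river: ρ → (5,2,-5)
closes: descent 0, river 6
min |a| on river = 2

2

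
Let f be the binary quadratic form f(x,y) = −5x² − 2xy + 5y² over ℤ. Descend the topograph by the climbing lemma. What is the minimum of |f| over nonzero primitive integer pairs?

descent: ρ → (5,2,-5)  [lands on river]
river: ρ → (-5,8,2)
river: ρ → (2,8,-5)
river: ρ → (-5,2,5)
river: ρ → (5,8,-2)
river: ρ → (-2,8,5)
closes: descent 1, river 6
min |a| on river = 2

2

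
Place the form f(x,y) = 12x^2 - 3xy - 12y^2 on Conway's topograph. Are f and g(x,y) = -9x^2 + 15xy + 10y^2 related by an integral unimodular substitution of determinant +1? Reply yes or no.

D₁ = 585, D₂ = 585
river cycle of f (length 6): (-12, 3, 12), (12, 21, -3), (-3, 21, 12), (12, 3, -12), (-12, 21, 3), (3, 21, -12)
river cycle of g (length 12): (10, 5, -14), (-14, 23, 1), (1, 23, -14), (-14, 5, 10), (10, 15, -9), (-9, 21, 4), (4, 19, -14), (-14, 9, 9), (9, 9, -14), (-14, 19, 4), … (2 more)
cycles differ ⇒ inequivalent

no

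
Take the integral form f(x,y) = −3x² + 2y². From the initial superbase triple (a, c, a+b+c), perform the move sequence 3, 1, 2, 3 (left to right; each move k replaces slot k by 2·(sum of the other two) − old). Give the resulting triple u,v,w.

start (-3,2,-1) = (f(1,0),f(0,1),f(1,1))
replace slot 3: 2·((-3)+2) − (-1) = -1 → (-3,2,-1)
replace slot 1: 2·(2+(-1)) − (-3) = 5 → (5,2,-1)
replace slot 2: 2·(5+(-1)) − 2 = 6 → (5,6,-1)
replace slot 3: 2·(5+6) − (-1) = 23 → (5,6,23)

5,6,23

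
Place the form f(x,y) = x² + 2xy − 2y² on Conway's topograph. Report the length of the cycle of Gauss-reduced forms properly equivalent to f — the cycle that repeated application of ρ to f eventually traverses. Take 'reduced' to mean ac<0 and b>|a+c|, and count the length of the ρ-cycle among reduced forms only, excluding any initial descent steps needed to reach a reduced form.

D = 12, ⌊√D⌋ = 3
river: ρ → (-2,2,1)
river: ρ → (1,2,-2)
ρ-cycle length = 2 (tail of 0 descent steps not counted)

2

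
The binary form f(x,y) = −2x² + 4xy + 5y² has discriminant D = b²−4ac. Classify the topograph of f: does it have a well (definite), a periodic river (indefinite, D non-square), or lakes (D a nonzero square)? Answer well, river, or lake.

D = b²−4ac = 4² − 4·(-2)·5 = 56
D > 0 non-square ⇒ indefinite ⇒ periodic river

river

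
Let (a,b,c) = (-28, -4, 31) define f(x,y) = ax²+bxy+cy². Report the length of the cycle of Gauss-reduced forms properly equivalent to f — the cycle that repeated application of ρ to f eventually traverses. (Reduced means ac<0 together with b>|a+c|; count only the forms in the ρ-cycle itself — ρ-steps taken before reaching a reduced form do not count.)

D = 3488, ⌊√D⌋ = 59
descent: ρ → (31,4,-28)  [lands on river]
river: ρ → (-28,52,7)
river: ρ → (7,46,-49)
river: ρ → (-49,52,4)
river: ρ → (4,52,-49)
river: ρ → (-49,46,7)
river: ρ → (7,52,-28)
river: ρ → (-28,4,31)
river: ρ → (31,58,-1)
river: ρ → (-1,58,31)
ρ-cycle length = 10 (tail of 1 descent step not counted)

10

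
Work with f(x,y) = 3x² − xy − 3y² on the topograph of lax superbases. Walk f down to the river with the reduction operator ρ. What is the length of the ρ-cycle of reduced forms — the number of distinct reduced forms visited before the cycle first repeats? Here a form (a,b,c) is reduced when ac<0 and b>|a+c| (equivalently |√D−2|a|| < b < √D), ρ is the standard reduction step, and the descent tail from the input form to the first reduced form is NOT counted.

D = 37, ⌊√D⌋ = 6
descent: ρ → (-3,1,3)  [lands on river]
river: ρ → (3,5,-1)
river: ρ → (-1,5,3)
river: ρ → (3,1,-3)
river: ρ → (-3,5,1)
river: ρ → (1,5,-3)
ρ-cycle length = 6 (tail of 1 descent step not counted)

6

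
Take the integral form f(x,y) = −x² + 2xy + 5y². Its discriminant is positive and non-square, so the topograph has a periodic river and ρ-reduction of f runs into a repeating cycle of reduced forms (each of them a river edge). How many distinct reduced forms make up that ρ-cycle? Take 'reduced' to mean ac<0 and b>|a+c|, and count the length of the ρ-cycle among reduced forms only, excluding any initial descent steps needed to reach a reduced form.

D = 24, ⌊√D⌋ = 4
descent: ρ → (5,-2,-1)
descent: ρ → (-1,4,2)  [lands on river]
river: ρ → (2,4,-1)
ρ-cycle length = 2 (tail of 2 descent steps not counted)

2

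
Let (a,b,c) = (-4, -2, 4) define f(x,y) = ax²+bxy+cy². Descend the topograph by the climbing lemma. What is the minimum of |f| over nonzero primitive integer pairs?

descent: ρ → (4,2,-4)  [lands on river]
river: ρ → (-4,6,2)
river: ρ → (2,6,-4)
river: ρ → (-4,2,4)
river: ρ → (4,6,-2)
river: ρ → (-2,6,4)
closes: descent 1, river 6
min |a| on river = 2

2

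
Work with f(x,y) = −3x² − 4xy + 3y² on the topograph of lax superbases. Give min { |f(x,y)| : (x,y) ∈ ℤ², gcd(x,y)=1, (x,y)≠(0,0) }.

descent: ρ → (3,4,-3)  [lands on river]
river: ρ → (-3,2,4)
river: ρ → (4,6,-1)
river: ρ → (-1,6,4)
river: ρ → (4,2,-3)
river: ρ → (-3,4,3)
river: ρ → (3,2,-4)
river: ρ → (-4,6,1)
river: ρ → (1,6,-4)
river: ρ → (-4,2,3)
closes: descent 1, river 10
min |a| on river = 1

1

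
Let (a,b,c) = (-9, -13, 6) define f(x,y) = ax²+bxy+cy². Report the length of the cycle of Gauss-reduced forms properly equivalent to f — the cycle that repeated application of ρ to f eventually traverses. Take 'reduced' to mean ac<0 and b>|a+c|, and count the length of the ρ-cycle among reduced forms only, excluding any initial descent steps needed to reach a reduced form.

D = 385, ⌊√D⌋ = 19
descent: ρ → (6,13,-9)  [lands on river]
river: ρ → (-9,5,10)
river: ρ → (10,15,-4)
river: ρ → (-4,17,6)
river: ρ → (6,19,-1)
river: ρ → (-1,19,6)
river: ρ → (6,17,-4)
river: ρ → (-4,15,10)
river: ρ → (10,5,-9)
river: ρ → (-9,13,6)
river: ρ → (6,11,-11)
river: ρ → (-11,11,6)
ρ-cycle length = 12 (tail of 1 descent step not counted)

12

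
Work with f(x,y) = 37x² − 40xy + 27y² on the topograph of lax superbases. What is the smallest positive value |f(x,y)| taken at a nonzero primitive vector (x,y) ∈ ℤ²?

translate: b→34 (≡-40 mod 74), so (37,-40,27)→(37,34,24)
flip: (37,34,24)→(24,-34,37)
translate: b→14 (≡-34 mod 48), so (24,-34,37)→(24,14,27)
reduced (well bottom): (24,14,27) with a≤c, −a<b≤a
well minimum = a = 24

24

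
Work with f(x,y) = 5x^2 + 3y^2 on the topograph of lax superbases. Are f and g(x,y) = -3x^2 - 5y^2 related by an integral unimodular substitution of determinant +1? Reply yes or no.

D₁ = -60, D₂ = -60
f: flip: (5,0,3)→(3,0,5)
f: reduced (well bottom): (3,0,5) with a≤c, −a<b≤a
g is negative-definite; reduce −g:
−g: reduced (well bottom): (3,0,5) with a≤c, −a<b≤a
flip sign back: reduced form of g is (-3,0,-5)
reduced forms (3, 0, 5) vs (-3, 0, -5) ⇒ inequivalent

no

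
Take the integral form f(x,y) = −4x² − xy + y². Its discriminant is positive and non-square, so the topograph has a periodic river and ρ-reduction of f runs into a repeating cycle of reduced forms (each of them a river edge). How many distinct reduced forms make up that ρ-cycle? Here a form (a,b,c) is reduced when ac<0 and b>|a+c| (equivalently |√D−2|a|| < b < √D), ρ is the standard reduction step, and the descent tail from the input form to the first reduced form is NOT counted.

D = 17, ⌊√D⌋ = 4
descent: ρ → (1,3,-2)  [lands on river]
river: ρ → (-2,1,2)
river: ρ → (2,3,-1)
river: ρ → (-1,3,2)
river: ρ → (2,1,-2)
river: ρ → (-2,3,1)
ρ-cycle length = 6 (tail of 1 descent step not counted)

6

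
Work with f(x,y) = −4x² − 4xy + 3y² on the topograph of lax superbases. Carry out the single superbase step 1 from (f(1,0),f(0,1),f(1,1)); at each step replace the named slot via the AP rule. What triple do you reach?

start (-4,3,-5) = (f(1,0),f(0,1),f(1,1))
replace slot 1: 2·(3+(-5)) − (-4) = 0 → (0,3,-5)

0,3,-5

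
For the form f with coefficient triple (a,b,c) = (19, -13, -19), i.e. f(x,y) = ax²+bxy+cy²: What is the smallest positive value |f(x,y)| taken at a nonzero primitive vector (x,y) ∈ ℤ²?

descent: ρ → (-19,13,19)  [lands on river]
river: ρ → (19,25,-13)
river: ρ → (-13,27,17)
river: ρ → (17,7,-23)
river: ρ → (-23,39,1)
river: ρ → (1,39,-23)
river: ρ → (-23,7,17)
river: ρ → (17,27,-13)
river: ρ → (-13,25,19)
river: ρ → (19,13,-19)
river: ρ → (-19,25,13)
river: ρ → (13,27,-17)
river: ρ → (-17,7,23)
river: ρ → (23,39,-1)
river: ρ → (-1,39,23)
river: ρ → (23,7,-17)
river: ρ → (-17,27,13)
river: ρ → (13,25,-19)
closes: descent 1, river 18
min |a| on river = 1

1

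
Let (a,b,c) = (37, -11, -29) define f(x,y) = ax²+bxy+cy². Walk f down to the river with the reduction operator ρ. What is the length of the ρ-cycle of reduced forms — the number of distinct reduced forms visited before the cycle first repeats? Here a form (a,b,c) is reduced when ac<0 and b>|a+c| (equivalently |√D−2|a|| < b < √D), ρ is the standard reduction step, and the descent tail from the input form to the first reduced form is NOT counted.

D = 4413, ⌊√D⌋ = 66
descent: ρ → (-29,11,37)  [lands on river]
river: ρ → (37,63,-3)
river: ρ → (-3,63,37)
river: ρ → (37,11,-29)
river: ρ → (-29,47,19)
river: ρ → (19,29,-47)
river: ρ → (-47,65,1)
river: ρ → (1,65,-47)
river: ρ → (-47,29,19)
river: ρ → (19,47,-29)
ρ-cycle length = 10 (tail of 1 descent step not counted)

10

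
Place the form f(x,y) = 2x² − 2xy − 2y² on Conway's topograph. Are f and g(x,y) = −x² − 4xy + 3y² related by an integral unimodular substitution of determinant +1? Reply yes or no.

D₁ = 20, D₂ = 28
discriminants differ ⇒ not SL₂(ℤ)-equivalent

no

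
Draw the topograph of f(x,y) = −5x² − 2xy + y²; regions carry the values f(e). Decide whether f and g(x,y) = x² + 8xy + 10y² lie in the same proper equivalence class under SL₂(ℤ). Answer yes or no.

D₁ = 24, D₂ = 24
river cycle of f (length 2): (1, 4, -2), (-2, 4, 1)
river cycle of g (length 2): (1, 4, -2), (-2, 4, 1)
cycles coincide ⇒ equivalent

yes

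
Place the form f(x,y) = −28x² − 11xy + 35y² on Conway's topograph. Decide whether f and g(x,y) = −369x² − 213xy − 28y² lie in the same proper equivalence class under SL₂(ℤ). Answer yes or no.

D₁ = 4041, D₂ = 4041
river cycle of f (length 68): (35, 11, -28), (-28, 45, 18), (18, 63, -1), (-1, 63, 18), (18, 45, -28), (-28, 11, 35), (35, 59, -4), (-4, 61, 20), (20, 59, -7), (-7, 53, 44), … (58 more)
river cycle of g (length 68): (-28, 45, 18), (18, 63, -1), (-1, 63, 18), (18, 45, -28), (-28, 11, 35), (35, 59, -4), (-4, 61, 20), (20, 59, -7), (-7, 53, 44), (44, 35, -16), … (58 more)
cycles coincide ⇒ equivalent

yes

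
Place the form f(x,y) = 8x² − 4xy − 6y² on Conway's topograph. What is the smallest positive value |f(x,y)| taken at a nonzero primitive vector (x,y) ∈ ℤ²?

descent: ρ → (-6,4,8)  [lands on river]
river: ρ → (8,12,-2)
river: ρ → (-2,12,8)
river: ρ → (8,4,-6)
river: ρ → (-6,8,6)
river: ρ → (6,4,-8)
river: ρ → (-8,12,2)
river: ρ → (2,12,-8)
river: ρ → (-8,4,6)
river: ρ → (6,8,-6)
closes: descent 1, river 10
min |a| on river = 2

2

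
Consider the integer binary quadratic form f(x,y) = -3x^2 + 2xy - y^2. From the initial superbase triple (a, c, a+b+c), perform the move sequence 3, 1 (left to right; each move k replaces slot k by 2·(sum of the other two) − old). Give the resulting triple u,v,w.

start (-3,-1,-2) = (f(1,0),f(0,1),f(1,1))
replace slot 3: 2·((-3)+(-1)) − (-2) = -6 → (-3,-1,-6)
replace slot 1: 2·((-1)+(-6)) − (-3) = -11 → (-11,-1,-6)

-11,-1,-6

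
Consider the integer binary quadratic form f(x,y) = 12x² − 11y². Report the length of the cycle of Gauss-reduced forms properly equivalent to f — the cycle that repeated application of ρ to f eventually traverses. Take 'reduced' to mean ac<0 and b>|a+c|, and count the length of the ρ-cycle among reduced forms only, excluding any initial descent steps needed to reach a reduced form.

D = 528, ⌊√D⌋ = 22
descent: ρ → (-11,22,1)  [lands on river]
river: ρ → (1,22,-11)
ρ-cycle length = 2 (tail of 1 descent step not counted)

2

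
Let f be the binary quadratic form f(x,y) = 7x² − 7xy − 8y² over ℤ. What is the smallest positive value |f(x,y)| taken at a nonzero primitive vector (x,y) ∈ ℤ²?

descent: ρ → (-8,7,7)  [lands on river]
river: ρ → (7,7,-8)
river: ρ → (-8,9,6)
river: ρ → (6,15,-2)
river: ρ → (-2,13,13)
river: ρ → (13,13,-2)
river: ρ → (-2,15,6)
river: ρ → (6,9,-8)
closes: descent 1, river 8
min |a| on river = 2

2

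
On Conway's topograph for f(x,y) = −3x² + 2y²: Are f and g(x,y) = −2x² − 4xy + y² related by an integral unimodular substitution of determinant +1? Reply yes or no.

D₁ = 24, D₂ = 24
river cycle of f (length 2): (2, 4, -1), (-1, 4, 2)
river cycle of g (length 2): (1, 4, -2), (-2, 4, 1)
cycles differ ⇒ inequivalent

no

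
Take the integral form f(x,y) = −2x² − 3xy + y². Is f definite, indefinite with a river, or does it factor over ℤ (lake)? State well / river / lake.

D = b²−4ac = (-3)² − 4·(-2)·1 = 17
D > 0 non-square ⇒ indefinite ⇒ periodic river

river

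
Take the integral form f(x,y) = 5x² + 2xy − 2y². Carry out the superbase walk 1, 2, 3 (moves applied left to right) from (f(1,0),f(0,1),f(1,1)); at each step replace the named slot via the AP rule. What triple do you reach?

start (5,-2,5) = (f(1,0),f(0,1),f(1,1))
replace slot 1: 2·((-2)+5) − 5 = 1 → (1,-2,5)
replace slot 2: 2·(1+5) − (-2) = 14 → (1,14,5)
replace slot 3: 2·(1+14) − 5 = 25 → (1,14,25)

1,14,25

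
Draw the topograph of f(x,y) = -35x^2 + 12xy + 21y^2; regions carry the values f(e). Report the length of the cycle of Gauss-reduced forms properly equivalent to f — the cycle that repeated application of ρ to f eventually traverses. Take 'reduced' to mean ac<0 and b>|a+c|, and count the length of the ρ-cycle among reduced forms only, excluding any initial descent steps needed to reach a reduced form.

D = 3084, ⌊√D⌋ = 55
descent: ρ → (21,30,-26)  [lands on river]
river: ρ → (-26,22,25)
river: ρ → (25,28,-23)
river: ρ → (-23,18,30)
river: ρ → (30,42,-11)
river: ρ → (-11,46,22)
river: ρ → (22,42,-15)
river: ρ → (-15,48,13)
river: ρ → (13,30,-42)
river: ρ → (-42,54,1)
river: ρ → (1,54,-42)
river: ρ → (-42,30,13)
river: ρ → (13,48,-15)
river: ρ → (-15,42,22)
river: ρ → (22,46,-11)
river: ρ → (-11,42,30)
river: ρ → (30,18,-23)
river: ρ → (-23,28,25)
river: ρ → (25,22,-26)
river: ρ → (-26,30,21)
river: ρ → (21,54,-2)
river: ρ → (-2,54,21)
ρ-cycle length = 22 (tail of 1 descent step not counted)

22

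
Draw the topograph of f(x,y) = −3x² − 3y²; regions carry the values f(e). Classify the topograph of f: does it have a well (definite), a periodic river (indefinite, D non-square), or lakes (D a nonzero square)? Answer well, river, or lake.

D = b²−4ac = 0² − 4·(-3)·(-3) = -36
D < 0 ⇒ definite ⇒ every region one sign ⇒ single well

well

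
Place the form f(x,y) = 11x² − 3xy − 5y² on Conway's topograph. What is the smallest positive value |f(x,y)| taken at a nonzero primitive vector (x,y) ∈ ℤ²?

descent: ρ → (-5,13,3)  [lands on river]
river: ρ → (3,11,-9)
river: ρ → (-9,7,5)
river: ρ → (5,13,-3)
river: ρ → (-3,11,9)
river: ρ → (9,7,-5)
closes: descent 1, river 6
min |a| on river = 3

3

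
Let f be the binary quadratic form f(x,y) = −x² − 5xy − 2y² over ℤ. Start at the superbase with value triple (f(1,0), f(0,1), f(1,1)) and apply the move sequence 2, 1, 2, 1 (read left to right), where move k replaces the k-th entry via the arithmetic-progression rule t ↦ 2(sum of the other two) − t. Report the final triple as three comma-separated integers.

start (-1,-2,-8) = (f(1,0),f(0,1),f(1,1))
replace slot 2: 2·((-1)+(-8)) − (-2) = -16 → (-1,-16,-8)
replace slot 1: 2·((-16)+(-8)) − (-1) = -47 → (-47,-16,-8)
replace slot 2: 2·((-47)+(-8)) − (-16) = -94 → (-47,-94,-8)
replace slot 1: 2·((-94)+(-8)) − (-47) = -157 → (-157,-94,-8)

-157,-94,-8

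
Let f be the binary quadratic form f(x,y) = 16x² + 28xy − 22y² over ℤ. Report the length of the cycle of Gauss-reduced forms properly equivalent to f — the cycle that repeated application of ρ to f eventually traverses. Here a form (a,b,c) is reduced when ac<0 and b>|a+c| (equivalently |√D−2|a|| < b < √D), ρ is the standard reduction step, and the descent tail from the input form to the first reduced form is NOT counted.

D = 2192, ⌊√D⌋ = 46
river: ρ → (-22,16,22)
river: ρ → (22,28,-16)
river: ρ → (-16,36,14)
river: ρ → (14,20,-32)
river: ρ → (-32,44,2)
river: ρ → (2,44,-32)
river: ρ → (-32,20,14)
river: ρ → (14,36,-16)
river: ρ → (-16,28,22)
river: ρ → (22,16,-22)
river: ρ → (-22,28,16)
river: ρ → (16,36,-14)
river: ρ → (-14,20,32)
river: ρ → (32,44,-2)
river: ρ → (-2,44,32)
river: ρ → (32,20,-14)
river: ρ → (-14,36,16)
river: ρ → (16,28,-22)
ρ-cycle length = 18 (tail of 0 descent steps not counted)

18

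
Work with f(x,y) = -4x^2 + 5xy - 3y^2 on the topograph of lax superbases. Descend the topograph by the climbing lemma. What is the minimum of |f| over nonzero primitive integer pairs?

translate: b→3 (≡-5 mod 8), so (4,-5,3)→(4,3,2)
flip: (4,3,2)→(2,-3,4)
translate: b→1 (≡-3 mod 4), so (2,-3,4)→(2,1,3)
reduced (well bottom): (2,1,3) with a≤c, −a<b≤a
well minimum |f| = |-2| = 2 (negative-definite)

2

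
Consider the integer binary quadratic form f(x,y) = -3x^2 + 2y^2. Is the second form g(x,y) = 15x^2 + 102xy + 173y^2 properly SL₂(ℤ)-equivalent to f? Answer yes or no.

D₁ = 24, D₂ = 24
river cycle of f (length 2): (2, 4, -1), (-1, 4, 2)
river cycle of g (length 2): (2, 4, -1), (-1, 4, 2)
cycles coincide ⇒ equivalent

yes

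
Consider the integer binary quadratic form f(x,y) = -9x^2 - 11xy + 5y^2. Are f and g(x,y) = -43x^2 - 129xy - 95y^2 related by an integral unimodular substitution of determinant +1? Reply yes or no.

D₁ = 301, D₂ = 301
river cycle of f (length 10): (5, 11, -9), (-9, 7, 7), (7, 7, -9), (-9, 11, 5), (5, 9, -11), (-11, 13, 3), (3, 17, -1), (-1, 17, 3), (3, 13, -11), (-11, 9, 5)
river cycle of g (length 10): (-9, 7, 7), (7, 7, -9), (-9, 11, 5), (5, 9, -11), (-11, 13, 3), (3, 17, -1), (-1, 17, 3), (3, 13, -11), (-11, 9, 5), (5, 11, -9)
cycles coincide ⇒ equivalent

yes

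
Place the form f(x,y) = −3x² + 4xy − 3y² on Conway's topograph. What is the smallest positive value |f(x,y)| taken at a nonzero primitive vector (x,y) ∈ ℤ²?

translate: b→2 (≡-4 mod 6), so (3,-4,3)→(3,2,2)
flip: (3,2,2)→(2,-2,3)
translate: b→2 (≡-2 mod 4), so (2,-2,3)→(2,2,3)
reduced (well bottom): (2,2,3) with a≤c, −a<b≤a
well minimum |f| = |-2| = 2 (negative-definite)

2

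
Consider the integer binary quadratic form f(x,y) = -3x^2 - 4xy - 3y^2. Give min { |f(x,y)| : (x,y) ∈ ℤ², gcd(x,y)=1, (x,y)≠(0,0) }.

translate: b→-2 (≡4 mod 6), so (3,4,3)→(3,-2,2)
flip: (3,-2,2)→(2,2,3)
reduced (well bottom): (2,2,3) with a≤c, −a<b≤a
well minimum |f| = |-2| = 2 (negative-definite)

2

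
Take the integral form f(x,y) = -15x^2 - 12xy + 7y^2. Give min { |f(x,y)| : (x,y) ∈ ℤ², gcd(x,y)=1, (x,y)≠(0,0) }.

descent: ρ → (7,12,-15)  [lands on river]
river: ρ → (-15,18,4)
river: ρ → (4,22,-5)
river: ρ → (-5,18,12)
river: ρ → (12,6,-11)
river: ρ → (-11,16,7)
closes: descent 1, river 6
min |a| on river = 4

4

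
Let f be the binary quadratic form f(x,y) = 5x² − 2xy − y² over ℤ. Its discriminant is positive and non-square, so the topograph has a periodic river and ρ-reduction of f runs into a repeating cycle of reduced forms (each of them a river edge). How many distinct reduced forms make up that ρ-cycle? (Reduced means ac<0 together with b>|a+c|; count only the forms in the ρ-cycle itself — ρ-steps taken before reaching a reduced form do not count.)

D = 24, ⌊√D⌋ = 4
descent: ρ → (-1,4,2)  [lands on river]
river: ρ → (2,4,-1)
ρ-cycle length = 2 (tail of 1 descent step not counted)

2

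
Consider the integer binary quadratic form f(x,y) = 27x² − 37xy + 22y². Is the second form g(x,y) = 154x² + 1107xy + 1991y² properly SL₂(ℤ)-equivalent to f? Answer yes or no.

D₁ = -1007, D₂ = -1007
f: translate: b→17 (≡-37 mod 54), so (27,-37,22)→(27,17,12)
f: flip: (27,17,12)→(12,-17,27)
f: translate: b→7 (≡-17 mod 24), so (12,-17,27)→(12,7,22)
f: reduced (well bottom): (12,7,22) with a≤c, −a<b≤a
g: translate: b→-125 (≡1107 mod 308), so (154,1107,1991)→(154,-125,27)
g: flip: (154,-125,27)→(27,125,154)
g: translate: b→17 (≡125 mod 54), so (27,125,154)→(27,17,12)
g: flip: (27,17,12)→(12,-17,27)
g: translate: b→7 (≡-17 mod 24), so (12,-17,27)→(12,7,22)
g: reduced (well bottom): (12,7,22) with a≤c, −a<b≤a
reduced forms (12, 7, 22) vs (12, 7, 22) ⇒ equivalent

yes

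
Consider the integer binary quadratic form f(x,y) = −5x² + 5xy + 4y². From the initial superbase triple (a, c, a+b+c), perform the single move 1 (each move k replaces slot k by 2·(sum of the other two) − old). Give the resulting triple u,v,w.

start (-5,4,4) = (f(1,0),f(0,1),f(1,1))
replace slot 1: 2·(4+4) − (-5) = 21 → (21,4,4)

21,4,4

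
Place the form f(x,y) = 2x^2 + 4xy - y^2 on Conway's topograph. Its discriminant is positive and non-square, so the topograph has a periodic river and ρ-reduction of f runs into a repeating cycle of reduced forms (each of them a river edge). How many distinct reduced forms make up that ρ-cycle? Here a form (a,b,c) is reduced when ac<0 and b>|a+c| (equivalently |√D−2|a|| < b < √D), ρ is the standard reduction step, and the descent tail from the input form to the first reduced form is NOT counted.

D = 24, ⌊√D⌋ = 4
river: ρ → (-1,4,2)
river: ρ → (2,4,-1)
ρ-cycle length = 2 (tail of 0 descent steps not counted)

2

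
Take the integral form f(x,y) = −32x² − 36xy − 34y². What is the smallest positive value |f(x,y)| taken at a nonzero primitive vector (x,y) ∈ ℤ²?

translate: b→-28 (≡36 mod 64), so (32,36,34)→(32,-28,30)
flip: (32,-28,30)→(30,28,32)
reduced (well bottom): (30,28,32) with a≤c, −a<b≤a
well minimum |f| = |-30| = 30 (negative-definite)

30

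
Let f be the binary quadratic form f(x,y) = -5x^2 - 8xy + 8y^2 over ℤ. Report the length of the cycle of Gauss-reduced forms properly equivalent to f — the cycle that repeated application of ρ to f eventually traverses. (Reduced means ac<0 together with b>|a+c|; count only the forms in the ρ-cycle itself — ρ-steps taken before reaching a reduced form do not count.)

D = 224, ⌊√D⌋ = 14
descent: ρ → (8,8,-5)  [lands on river]
river: ρ → (-5,12,4)
river: ρ → (4,12,-5)
river: ρ → (-5,8,8)
ρ-cycle length = 4 (tail of 1 descent step not counted)

4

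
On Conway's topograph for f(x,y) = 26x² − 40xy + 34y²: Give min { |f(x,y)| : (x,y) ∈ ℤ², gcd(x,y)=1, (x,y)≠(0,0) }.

translate: b→12 (≡-40 mod 52), so (26,-40,34)→(26,12,20)
flip: (26,12,20)→(20,-12,26)
reduced (well bottom): (20,-12,26) with a≤c, −a<b≤a
well minimum = a = 20

20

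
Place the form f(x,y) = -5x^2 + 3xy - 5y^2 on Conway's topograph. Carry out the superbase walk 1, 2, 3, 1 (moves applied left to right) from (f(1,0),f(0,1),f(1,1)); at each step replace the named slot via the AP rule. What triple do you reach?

start (-5,-5,-7) = (f(1,0),f(0,1),f(1,1))
replace slot 1: 2·((-5)+(-7)) − (-5) = -19 → (-19,-5,-7)
replace slot 2: 2·((-19)+(-7)) − (-5) = -47 → (-19,-47,-7)
replace slot 3: 2·((-19)+(-47)) − (-7) = -125 → (-19,-47,-125)
replace slot 1: 2·((-47)+(-125)) − (-19) = -325 → (-325,-47,-125)

-325,-47,-125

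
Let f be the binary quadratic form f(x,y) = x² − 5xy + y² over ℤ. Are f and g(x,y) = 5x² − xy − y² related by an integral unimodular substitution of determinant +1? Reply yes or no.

D₁ = 21, D₂ = 21
river cycle of f (length 2): (1, 3, -3), (-3, 3, 1)
river cycle of g (length 2): (-1, 3, 3), (3, 3, -1)
cycles differ ⇒ inequivalent

no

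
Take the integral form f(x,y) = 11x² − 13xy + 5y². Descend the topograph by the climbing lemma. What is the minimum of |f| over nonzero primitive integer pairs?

translate: b→9 (≡-13 mod 22), so (11,-13,5)→(11,9,3)
flip: (11,9,3)→(3,-9,11)
translate: b→3 (≡-9 mod 6), so (3,-9,11)→(3,3,5)
reduced (well bottom): (3,3,5) with a≤c, −a<b≤a
well minimum = a = 3

3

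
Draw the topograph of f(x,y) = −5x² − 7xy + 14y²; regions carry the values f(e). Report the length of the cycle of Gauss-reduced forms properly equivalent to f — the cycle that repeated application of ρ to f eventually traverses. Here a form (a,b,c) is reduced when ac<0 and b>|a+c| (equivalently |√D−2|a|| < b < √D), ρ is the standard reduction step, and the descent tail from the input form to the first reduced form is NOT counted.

D = 329, ⌊√D⌋ = 18
descent: ρ → (14,7,-5)
descent: ρ → (-5,13,8)  [lands on river]
river: ρ → (8,3,-10)
river: ρ → (-10,17,1)
river: ρ → (1,17,-10)
river: ρ → (-10,3,8)
river: ρ → (8,13,-5)
river: ρ → (-5,17,2)
river: ρ → (2,15,-13)
river: ρ → (-13,11,4)
river: ρ → (4,13,-10)
river: ρ → (-10,7,7)
river: ρ → (7,7,-10)
river: ρ → (-10,13,4)
river: ρ → (4,11,-13)
river: ρ → (-13,15,2)
river: ρ → (2,17,-5)
ρ-cycle length = 16 (tail of 2 descent steps not counted)

16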